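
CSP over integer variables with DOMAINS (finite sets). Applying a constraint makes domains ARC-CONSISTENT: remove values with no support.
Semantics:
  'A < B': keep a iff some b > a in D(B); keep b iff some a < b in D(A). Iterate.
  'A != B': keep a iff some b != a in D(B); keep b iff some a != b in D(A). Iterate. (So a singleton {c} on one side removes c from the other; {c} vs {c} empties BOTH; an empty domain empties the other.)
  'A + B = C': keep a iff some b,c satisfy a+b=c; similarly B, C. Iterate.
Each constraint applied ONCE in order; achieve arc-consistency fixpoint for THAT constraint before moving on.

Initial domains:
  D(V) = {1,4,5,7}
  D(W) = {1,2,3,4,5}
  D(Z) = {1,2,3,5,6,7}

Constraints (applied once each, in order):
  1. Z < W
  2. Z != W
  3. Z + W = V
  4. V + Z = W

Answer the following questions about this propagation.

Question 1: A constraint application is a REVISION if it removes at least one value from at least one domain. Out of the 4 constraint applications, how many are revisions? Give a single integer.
Constraint 1 (Z < W) on D(Z)={1,2,3,5,6,7} D(W)={1,2,3,4,5}: Z {1,2,3,5,6,7}->{1,2,3}; W {1,2,3,4,5}->{2,3,4,5} => REVISION
Constraint 2 (Z != W) on D(Z)={1,2,3} D(W)={2,3,4,5}: no change => not a revision
Constraint 3 (Z + W = V) on D(Z)={1,2,3} D(W)={2,3,4,5} D(V)={1,4,5,7}: V {1,4,5,7}->{4,5,7} => REVISION
Constraint 4 (V + Z = W) on D(V)={4,5,7} D(Z)={1,2,3} D(W)={2,3,4,5}: V {4,5,7}->{4}; Z {1,2,3}->{1}; W {2,3,4,5}->{5} => REVISION
Total revisions = 3

Answer: 3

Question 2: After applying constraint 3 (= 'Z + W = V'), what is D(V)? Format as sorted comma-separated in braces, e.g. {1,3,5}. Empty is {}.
Constraint 1 (Z < W) on D(Z)={1,2,3,5,6,7} D(W)={1,2,3,4,5}: Z {1,2,3,5,6,7}->{1,2,3}; W {1,2,3,4,5}->{2,3,4,5}
Constraint 2 (Z != W) on D(Z)={1,2,3} D(W)={2,3,4,5}: no change
Constraint 3 (Z + W = V) on D(Z)={1,2,3} D(W)={2,3,4,5} D(V)={1,4,5,7}: V {1,4,5,7}->{4,5,7}
So after constraint 3: D(V) = {4,5,7}

Answer: {4,5,7}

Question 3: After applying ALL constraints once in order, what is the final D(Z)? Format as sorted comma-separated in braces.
Answer: {1}

Derivation:
Constraint 1 (Z < W) on D(Z)={1,2,3,5,6,7} D(W)={1,2,3,4,5}: Z {1,2,3,5,6,7}->{1,2,3}; W {1,2,3,4,5}->{2,3,4,5}
Constraint 2 (Z != W) on D(Z)={1,2,3} D(W)={2,3,4,5}: no change
Constraint 3 (Z + W = V) on D(Z)={1,2,3} D(W)={2,3,4,5} D(V)={1,4,5,7}: V {1,4,5,7}->{4,5,7}
Constraint 4 (V + Z = W) on D(V)={4,5,7} D(Z)={1,2,3} D(W)={2,3,4,5}: V {4,5,7}->{4}; Z {1,2,3}->{1}; W {2,3,4,5}->{5}
So after all 4 constraints: D(Z) = {1}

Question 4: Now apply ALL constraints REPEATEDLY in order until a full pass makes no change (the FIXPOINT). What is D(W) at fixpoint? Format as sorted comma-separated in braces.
pass 0 (initial): D(W)={1,2,3,4,5}
pass 1: V {1,4,5,7}->{4}; W {1,2,3,4,5}->{5}; Z {1,2,3,5,6,7}->{1}
pass 2: V {4}->{}; W {5}->{}; Z {1}->{}
pass 3: no change
Fixpoint after 3 passes: D(W) = {}

Answer: {}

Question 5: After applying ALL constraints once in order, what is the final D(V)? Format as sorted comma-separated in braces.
Answer: {4}

Derivation:
Constraint 1 (Z < W) on D(Z)={1,2,3,5,6,7} D(W)={1,2,3,4,5}: Z {1,2,3,5,6,7}->{1,2,3}; W {1,2,3,4,5}->{2,3,4,5}
Constraint 2 (Z != W) on D(Z)={1,2,3} D(W)={2,3,4,5}: no change
Constraint 3 (Z + W = V) on D(Z)={1,2,3} D(W)={2,3,4,5} D(V)={1,4,5,7}: V {1,4,5,7}->{4,5,7}
Constraint 4 (V + Z = W) on D(V)={4,5,7} D(Z)={1,2,3} D(W)={2,3,4,5}: V {4,5,7}->{4}; Z {1,2,3}->{1}; W {2,3,4,5}->{5}
So after all 4 constraints: D(V) = {4}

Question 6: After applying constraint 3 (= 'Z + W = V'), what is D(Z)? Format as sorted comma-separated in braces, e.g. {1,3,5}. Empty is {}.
Answer: {1,2,3}

Derivation:
Constraint 1 (Z < W) on D(Z)={1,2,3,5,6,7} D(W)={1,2,3,4,5}: Z {1,2,3,5,6,7}->{1,2,3}; W {1,2,3,4,5}->{2,3,4,5}
Constraint 2 (Z != W) on D(Z)={1,2,3} D(W)={2,3,4,5}: no change
Constraint 3 (Z + W = V) on D(Z)={1,2,3} D(W)={2,3,4,5} D(V)={1,4,5,7}: V {1,4,5,7}->{4,5,7}
So after constraint 3: D(Z) = {1,2,3}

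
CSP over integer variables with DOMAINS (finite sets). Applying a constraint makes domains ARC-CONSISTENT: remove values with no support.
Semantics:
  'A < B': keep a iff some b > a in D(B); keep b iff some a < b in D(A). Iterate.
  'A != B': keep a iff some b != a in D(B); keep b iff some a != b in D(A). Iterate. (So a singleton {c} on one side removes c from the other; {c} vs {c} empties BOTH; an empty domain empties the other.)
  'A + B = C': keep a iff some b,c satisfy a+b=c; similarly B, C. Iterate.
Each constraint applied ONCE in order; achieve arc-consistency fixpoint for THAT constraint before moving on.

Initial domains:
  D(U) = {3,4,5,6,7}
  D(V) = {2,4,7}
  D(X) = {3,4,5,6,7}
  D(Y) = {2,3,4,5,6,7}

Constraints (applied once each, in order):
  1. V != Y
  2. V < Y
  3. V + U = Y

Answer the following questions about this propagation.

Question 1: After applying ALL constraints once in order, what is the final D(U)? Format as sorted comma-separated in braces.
Answer: {3,4,5}

Derivation:
Constraint 1 (V != Y) on D(V)={2,4,7} D(Y)={2,3,4,5,6,7}: no change
Constraint 2 (V < Y) on D(V)={2,4,7} D(Y)={2,3,4,5,6,7}: V {2,4,7}->{2,4}; Y {2,3,4,5,6,7}->{3,4,5,6,7}
Constraint 3 (V + U = Y) on D(V)={2,4} D(U)={3,4,5,6,7} D(Y)={3,4,5,6,7}: U {3,4,5,6,7}->{3,4,5}; Y {3,4,5,6,7}->{5,6,7}
So after all 3 constraints: D(U) = {3,4,5}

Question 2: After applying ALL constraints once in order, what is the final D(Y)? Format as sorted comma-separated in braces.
Constraint 1 (V != Y) on D(V)={2,4,7} D(Y)={2,3,4,5,6,7}: no change
Constraint 2 (V < Y) on D(V)={2,4,7} D(Y)={2,3,4,5,6,7}: V {2,4,7}->{2,4}; Y {2,3,4,5,6,7}->{3,4,5,6,7}
Constraint 3 (V + U = Y) on D(V)={2,4} D(U)={3,4,5,6,7} D(Y)={3,4,5,6,7}: U {3,4,5,6,7}->{3,4,5}; Y {3,4,5,6,7}->{5,6,7}
So after all 3 constraints: D(Y) = {5,6,7}

Answer: {5,6,7}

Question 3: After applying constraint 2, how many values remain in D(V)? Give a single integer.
Constraint 1 (V != Y) on D(V)={2,4,7} D(Y)={2,3,4,5,6,7}: no change
Constraint 2 (V < Y) on D(V)={2,4,7} D(Y)={2,3,4,5,6,7}: V {2,4,7}->{2,4}; Y {2,3,4,5,6,7}->{3,4,5,6,7}
So after constraint 2: D(V)={2,4}, size = 2

Answer: 2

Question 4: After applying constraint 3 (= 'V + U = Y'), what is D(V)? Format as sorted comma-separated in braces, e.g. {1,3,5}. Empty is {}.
Answer: {2,4}

Derivation:
Constraint 1 (V != Y) on D(V)={2,4,7} D(Y)={2,3,4,5,6,7}: no change
Constraint 2 (V < Y) on D(V)={2,4,7} D(Y)={2,3,4,5,6,7}: V {2,4,7}->{2,4}; Y {2,3,4,5,6,7}->{3,4,5,6,7}
Constraint 3 (V + U = Y) on D(V)={2,4} D(U)={3,4,5,6,7} D(Y)={3,4,5,6,7}: U {3,4,5,6,7}->{3,4,5}; Y {3,4,5,6,7}->{5,6,7}
So after constraint 3: D(V) = {2,4}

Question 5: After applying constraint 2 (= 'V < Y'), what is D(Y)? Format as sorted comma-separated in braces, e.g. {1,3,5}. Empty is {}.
Answer: {3,4,5,6,7}

Derivation:
Constraint 1 (V != Y) on D(V)={2,4,7} D(Y)={2,3,4,5,6,7}: no change
Constraint 2 (V < Y) on D(V)={2,4,7} D(Y)={2,3,4,5,6,7}: V {2,4,7}->{2,4}; Y {2,3,4,5,6,7}->{3,4,5,6,7}
So after constraint 2: D(Y) = {3,4,5,6,7}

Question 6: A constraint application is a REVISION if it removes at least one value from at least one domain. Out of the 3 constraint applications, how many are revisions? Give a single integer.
Answer: 2

Derivation:
Constraint 1 (V != Y) on D(V)={2,4,7} D(Y)={2,3,4,5,6,7}: no change => not a revision
Constraint 2 (V < Y) on D(V)={2,4,7} D(Y)={2,3,4,5,6,7}: V {2,4,7}->{2,4}; Y {2,3,4,5,6,7}->{3,4,5,6,7} => REVISION
Constraint 3 (V + U = Y) on D(V)={2,4} D(U)={3,4,5,6,7} D(Y)={3,4,5,6,7}: U {3,4,5,6,7}->{3,4,5}; Y {3,4,5,6,7}->{5,6,7} => REVISION
Total revisions = 2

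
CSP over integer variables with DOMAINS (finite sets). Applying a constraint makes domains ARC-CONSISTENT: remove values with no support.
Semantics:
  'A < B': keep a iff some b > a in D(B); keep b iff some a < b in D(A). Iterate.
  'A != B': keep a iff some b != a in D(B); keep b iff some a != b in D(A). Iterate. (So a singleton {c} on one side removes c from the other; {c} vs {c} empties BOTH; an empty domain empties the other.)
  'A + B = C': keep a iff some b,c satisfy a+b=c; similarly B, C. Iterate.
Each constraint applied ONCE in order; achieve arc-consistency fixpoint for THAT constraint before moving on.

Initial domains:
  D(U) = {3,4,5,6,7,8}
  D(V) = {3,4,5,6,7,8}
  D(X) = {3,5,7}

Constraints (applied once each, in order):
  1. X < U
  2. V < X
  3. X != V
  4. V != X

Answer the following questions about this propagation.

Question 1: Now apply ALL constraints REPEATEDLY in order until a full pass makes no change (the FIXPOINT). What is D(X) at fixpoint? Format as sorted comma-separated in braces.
pass 0 (initial): D(X)={3,5,7}
pass 1: U {3,4,5,6,7,8}->{4,5,6,7,8}; V {3,4,5,6,7,8}->{3,4,5,6}; X {3,5,7}->{5,7}
pass 2: U {4,5,6,7,8}->{6,7,8}
pass 3: no change
Fixpoint after 3 passes: D(X) = {5,7}

Answer: {5,7}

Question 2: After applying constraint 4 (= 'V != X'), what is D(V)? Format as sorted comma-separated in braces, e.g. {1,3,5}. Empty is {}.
Constraint 1 (X < U) on D(X)={3,5,7} D(U)={3,4,5,6,7,8}: U {3,4,5,6,7,8}->{4,5,6,7,8}
Constraint 2 (V < X) on D(V)={3,4,5,6,7,8} D(X)={3,5,7}: V {3,4,5,6,7,8}->{3,4,5,6}; X {3,5,7}->{5,7}
Constraint 3 (X != V) on D(X)={5,7} D(V)={3,4,5,6}: no change
Constraint 4 (V != X) on D(V)={3,4,5,6} D(X)={5,7}: no change
So after constraint 4: D(V) = {3,4,5,6}

Answer: {3,4,5,6}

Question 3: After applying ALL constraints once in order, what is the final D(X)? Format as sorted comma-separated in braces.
Answer: {5,7}

Derivation:
Constraint 1 (X < U) on D(X)={3,5,7} D(U)={3,4,5,6,7,8}: U {3,4,5,6,7,8}->{4,5,6,7,8}
Constraint 2 (V < X) on D(V)={3,4,5,6,7,8} D(X)={3,5,7}: V {3,4,5,6,7,8}->{3,4,5,6}; X {3,5,7}->{5,7}
Constraint 3 (X != V) on D(X)={5,7} D(V)={3,4,5,6}: no change
Constraint 4 (V != X) on D(V)={3,4,5,6} D(X)={5,7}: no change
So after all 4 constraints: D(X) = {5,7}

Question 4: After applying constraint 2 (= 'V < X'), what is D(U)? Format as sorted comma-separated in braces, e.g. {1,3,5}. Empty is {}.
Answer: {4,5,6,7,8}

Derivation:
Constraint 1 (X < U) on D(X)={3,5,7} D(U)={3,4,5,6,7,8}: U {3,4,5,6,7,8}->{4,5,6,7,8}
Constraint 2 (V < X) on D(V)={3,4,5,6,7,8} D(X)={3,5,7}: V {3,4,5,6,7,8}->{3,4,5,6}; X {3,5,7}->{5,7}
So after constraint 2: D(U) = {4,5,6,7,8}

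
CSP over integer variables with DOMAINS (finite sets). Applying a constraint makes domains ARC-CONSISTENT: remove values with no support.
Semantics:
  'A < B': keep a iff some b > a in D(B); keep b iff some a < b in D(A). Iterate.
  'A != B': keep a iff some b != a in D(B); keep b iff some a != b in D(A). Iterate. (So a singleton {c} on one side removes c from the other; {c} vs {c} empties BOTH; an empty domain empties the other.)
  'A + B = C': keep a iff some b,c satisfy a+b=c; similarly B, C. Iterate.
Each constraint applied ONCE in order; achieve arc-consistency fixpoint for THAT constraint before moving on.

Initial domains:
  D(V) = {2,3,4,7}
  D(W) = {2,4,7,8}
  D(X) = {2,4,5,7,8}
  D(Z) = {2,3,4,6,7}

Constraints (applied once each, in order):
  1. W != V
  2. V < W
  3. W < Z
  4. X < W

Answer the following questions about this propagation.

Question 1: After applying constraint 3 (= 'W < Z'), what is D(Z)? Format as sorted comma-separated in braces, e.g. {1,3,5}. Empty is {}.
Answer: {6,7}

Derivation:
Constraint 1 (W != V) on D(W)={2,4,7,8} D(V)={2,3,4,7}: no change
Constraint 2 (V < W) on D(V)={2,3,4,7} D(W)={2,4,7,8}: W {2,4,7,8}->{4,7,8}
Constraint 3 (W < Z) on D(W)={4,7,8} D(Z)={2,3,4,6,7}: W {4,7,8}->{4}; Z {2,3,4,6,7}->{6,7}
So after constraint 3: D(Z) = {6,7}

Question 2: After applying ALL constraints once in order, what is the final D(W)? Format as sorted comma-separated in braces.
Constraint 1 (W != V) on D(W)={2,4,7,8} D(V)={2,3,4,7}: no change
Constraint 2 (V < W) on D(V)={2,3,4,7} D(W)={2,4,7,8}: W {2,4,7,8}->{4,7,8}
Constraint 3 (W < Z) on D(W)={4,7,8} D(Z)={2,3,4,6,7}: W {4,7,8}->{4}; Z {2,3,4,6,7}->{6,7}
Constraint 4 (X < W) on D(X)={2,4,5,7,8} D(W)={4}: X {2,4,5,7,8}->{2}
So after all 4 constraints: D(W) = {4}

Answer: {4}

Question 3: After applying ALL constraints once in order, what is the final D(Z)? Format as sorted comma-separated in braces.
Answer: {6,7}

Derivation:
Constraint 1 (W != V) on D(W)={2,4,7,8} D(V)={2,3,4,7}: no change
Constraint 2 (V < W) on D(V)={2,3,4,7} D(W)={2,4,7,8}: W {2,4,7,8}->{4,7,8}
Constraint 3 (W < Z) on D(W)={4,7,8} D(Z)={2,3,4,6,7}: W {4,7,8}->{4}; Z {2,3,4,6,7}->{6,7}
Constraint 4 (X < W) on D(X)={2,4,5,7,8} D(W)={4}: X {2,4,5,7,8}->{2}
So after all 4 constraints: D(Z) = {6,7}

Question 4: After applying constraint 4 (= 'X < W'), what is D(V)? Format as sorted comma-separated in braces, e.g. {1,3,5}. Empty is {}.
Answer: {2,3,4,7}

Derivation:
Constraint 1 (W != V) on D(W)={2,4,7,8} D(V)={2,3,4,7}: no change
Constraint 2 (V < W) on D(V)={2,3,4,7} D(W)={2,4,7,8}: W {2,4,7,8}->{4,7,8}
Constraint 3 (W < Z) on D(W)={4,7,8} D(Z)={2,3,4,6,7}: W {4,7,8}->{4}; Z {2,3,4,6,7}->{6,7}
Constraint 4 (X < W) on D(X)={2,4,5,7,8} D(W)={4}: X {2,4,5,7,8}->{2}
So after constraint 4: D(V) = {2,3,4,7}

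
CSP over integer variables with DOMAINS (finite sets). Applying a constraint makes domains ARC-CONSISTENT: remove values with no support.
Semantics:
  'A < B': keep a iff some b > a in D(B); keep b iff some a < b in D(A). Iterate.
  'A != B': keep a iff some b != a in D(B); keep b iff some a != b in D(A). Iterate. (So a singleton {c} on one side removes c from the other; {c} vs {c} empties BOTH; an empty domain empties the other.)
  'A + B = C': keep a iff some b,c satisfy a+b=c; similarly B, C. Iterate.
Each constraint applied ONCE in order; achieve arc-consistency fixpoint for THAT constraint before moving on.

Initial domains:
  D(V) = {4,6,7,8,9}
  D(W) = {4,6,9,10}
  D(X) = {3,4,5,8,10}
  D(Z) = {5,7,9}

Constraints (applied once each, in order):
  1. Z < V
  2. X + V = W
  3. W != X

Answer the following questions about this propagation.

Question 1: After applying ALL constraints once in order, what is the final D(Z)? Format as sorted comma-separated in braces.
Constraint 1 (Z < V) on D(Z)={5,7,9} D(V)={4,6,7,8,9}: Z {5,7,9}->{5,7}; V {4,6,7,8,9}->{6,7,8,9}
Constraint 2 (X + V = W) on D(X)={3,4,5,8,10} D(V)={6,7,8,9} D(W)={4,6,9,10}: X {3,4,5,8,10}->{3,4}; V {6,7,8,9}->{6,7}; W {4,6,9,10}->{9,10}
Constraint 3 (W != X) on D(W)={9,10} D(X)={3,4}: no change
So after all 3 constraints: D(Z) = {5,7}

Answer: {5,7}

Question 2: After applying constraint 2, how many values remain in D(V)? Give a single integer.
Constraint 1 (Z < V) on D(Z)={5,7,9} D(V)={4,6,7,8,9}: Z {5,7,9}->{5,7}; V {4,6,7,8,9}->{6,7,8,9}
Constraint 2 (X + V = W) on D(X)={3,4,5,8,10} D(V)={6,7,8,9} D(W)={4,6,9,10}: X {3,4,5,8,10}->{3,4}; V {6,7,8,9}->{6,7}; W {4,6,9,10}->{9,10}
So after constraint 2: D(V)={6,7}, size = 2

Answer: 2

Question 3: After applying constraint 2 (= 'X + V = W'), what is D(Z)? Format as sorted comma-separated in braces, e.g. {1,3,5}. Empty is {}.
Constraint 1 (Z < V) on D(Z)={5,7,9} D(V)={4,6,7,8,9}: Z {5,7,9}->{5,7}; V {4,6,7,8,9}->{6,7,8,9}
Constraint 2 (X + V = W) on D(X)={3,4,5,8,10} D(V)={6,7,8,9} D(W)={4,6,9,10}: X {3,4,5,8,10}->{3,4}; V {6,7,8,9}->{6,7}; W {4,6,9,10}->{9,10}
So after constraint 2: D(Z) = {5,7}

Answer: {5,7}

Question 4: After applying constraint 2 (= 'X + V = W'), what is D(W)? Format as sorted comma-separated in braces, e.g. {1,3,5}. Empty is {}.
Answer: {9,10}

Derivation:
Constraint 1 (Z < V) on D(Z)={5,7,9} D(V)={4,6,7,8,9}: Z {5,7,9}->{5,7}; V {4,6,7,8,9}->{6,7,8,9}
Constraint 2 (X + V = W) on D(X)={3,4,5,8,10} D(V)={6,7,8,9} D(W)={4,6,9,10}: X {3,4,5,8,10}->{3,4}; V {6,7,8,9}->{6,7}; W {4,6,9,10}->{9,10}
So after constraint 2: D(W) = {9,10}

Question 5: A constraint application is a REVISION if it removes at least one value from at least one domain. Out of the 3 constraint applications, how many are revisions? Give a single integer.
Answer: 2

Derivation:
Constraint 1 (Z < V) on D(Z)={5,7,9} D(V)={4,6,7,8,9}: Z {5,7,9}->{5,7}; V {4,6,7,8,9}->{6,7,8,9} => REVISION
Constraint 2 (X + V = W) on D(X)={3,4,5,8,10} D(V)={6,7,8,9} D(W)={4,6,9,10}: X {3,4,5,8,10}->{3,4}; V {6,7,8,9}->{6,7}; W {4,6,9,10}->{9,10} => REVISION
Constraint 3 (W != X) on D(W)={9,10} D(X)={3,4}: no change => not a revision
Total revisions = 2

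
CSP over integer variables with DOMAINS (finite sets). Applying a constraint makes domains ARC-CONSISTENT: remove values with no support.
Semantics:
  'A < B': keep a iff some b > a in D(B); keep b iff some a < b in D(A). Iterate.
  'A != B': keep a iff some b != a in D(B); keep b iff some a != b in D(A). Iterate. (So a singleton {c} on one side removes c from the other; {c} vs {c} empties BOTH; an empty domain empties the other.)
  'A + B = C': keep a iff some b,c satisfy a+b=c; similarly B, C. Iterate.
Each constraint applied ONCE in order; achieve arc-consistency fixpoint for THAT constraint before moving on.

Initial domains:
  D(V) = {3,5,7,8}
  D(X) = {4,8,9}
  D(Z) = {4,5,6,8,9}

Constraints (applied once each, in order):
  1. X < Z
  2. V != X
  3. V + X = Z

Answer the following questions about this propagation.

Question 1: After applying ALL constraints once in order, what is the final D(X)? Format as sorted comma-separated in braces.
Answer: {4}

Derivation:
Constraint 1 (X < Z) on D(X)={4,8,9} D(Z)={4,5,6,8,9}: X {4,8,9}->{4,8}; Z {4,5,6,8,9}->{5,6,8,9}
Constraint 2 (V != X) on D(V)={3,5,7,8} D(X)={4,8}: no change
Constraint 3 (V + X = Z) on D(V)={3,5,7,8} D(X)={4,8} D(Z)={5,6,8,9}: V {3,5,7,8}->{5}; X {4,8}->{4}; Z {5,6,8,9}->{9}
So after all 3 constraints: D(X) = {4}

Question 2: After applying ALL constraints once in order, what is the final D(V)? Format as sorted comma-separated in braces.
Constraint 1 (X < Z) on D(X)={4,8,9} D(Z)={4,5,6,8,9}: X {4,8,9}->{4,8}; Z {4,5,6,8,9}->{5,6,8,9}
Constraint 2 (V != X) on D(V)={3,5,7,8} D(X)={4,8}: no change
Constraint 3 (V + X = Z) on D(V)={3,5,7,8} D(X)={4,8} D(Z)={5,6,8,9}: V {3,5,7,8}->{5}; X {4,8}->{4}; Z {5,6,8,9}->{9}
So after all 3 constraints: D(V) = {5}

Answer: {5}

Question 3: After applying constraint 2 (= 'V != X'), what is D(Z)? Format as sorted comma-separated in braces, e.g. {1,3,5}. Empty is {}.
Constraint 1 (X < Z) on D(X)={4,8,9} D(Z)={4,5,6,8,9}: X {4,8,9}->{4,8}; Z {4,5,6,8,9}->{5,6,8,9}
Constraint 2 (V != X) on D(V)={3,5,7,8} D(X)={4,8}: no change
So after constraint 2: D(Z) = {5,6,8,9}

Answer: {5,6,8,9}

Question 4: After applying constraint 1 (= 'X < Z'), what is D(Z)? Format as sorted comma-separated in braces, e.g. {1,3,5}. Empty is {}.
Constraint 1 (X < Z) on D(X)={4,8,9} D(Z)={4,5,6,8,9}: X {4,8,9}->{4,8}; Z {4,5,6,8,9}->{5,6,8,9}
So after constraint 1: D(Z) = {5,6,8,9}

Answer: {5,6,8,9}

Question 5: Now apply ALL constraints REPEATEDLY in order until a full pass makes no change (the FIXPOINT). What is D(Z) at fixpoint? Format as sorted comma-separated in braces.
Answer: {9}

Derivation:
pass 0 (initial): D(Z)={4,5,6,8,9}
pass 1: V {3,5,7,8}->{5}; X {4,8,9}->{4}; Z {4,5,6,8,9}->{9}
pass 2: no change
Fixpoint after 2 passes: D(Z) = {9}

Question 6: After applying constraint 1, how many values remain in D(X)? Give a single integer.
Constraint 1 (X < Z) on D(X)={4,8,9} D(Z)={4,5,6,8,9}: X {4,8,9}->{4,8}; Z {4,5,6,8,9}->{5,6,8,9}
So after constraint 1: D(X)={4,8}, size = 2

Answer: 2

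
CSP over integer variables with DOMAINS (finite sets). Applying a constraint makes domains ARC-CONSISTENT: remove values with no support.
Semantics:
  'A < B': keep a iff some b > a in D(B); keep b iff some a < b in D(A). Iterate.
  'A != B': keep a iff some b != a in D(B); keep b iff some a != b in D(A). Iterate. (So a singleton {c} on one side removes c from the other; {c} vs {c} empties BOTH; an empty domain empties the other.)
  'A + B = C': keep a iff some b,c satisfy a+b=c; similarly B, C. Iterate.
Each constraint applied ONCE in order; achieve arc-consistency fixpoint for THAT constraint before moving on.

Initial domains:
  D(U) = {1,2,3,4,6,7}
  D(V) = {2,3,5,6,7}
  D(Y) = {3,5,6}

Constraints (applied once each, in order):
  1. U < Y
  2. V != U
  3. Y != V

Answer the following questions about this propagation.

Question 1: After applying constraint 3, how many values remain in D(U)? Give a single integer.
Constraint 1 (U < Y) on D(U)={1,2,3,4,6,7} D(Y)={3,5,6}: U {1,2,3,4,6,7}->{1,2,3,4}
Constraint 2 (V != U) on D(V)={2,3,5,6,7} D(U)={1,2,3,4}: no change
Constraint 3 (Y != V) on D(Y)={3,5,6} D(V)={2,3,5,6,7}: no change
So after constraint 3: D(U)={1,2,3,4}, size = 4

Answer: 4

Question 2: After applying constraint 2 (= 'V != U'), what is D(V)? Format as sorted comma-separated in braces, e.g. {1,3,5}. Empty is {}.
Answer: {2,3,5,6,7}

Derivation:
Constraint 1 (U < Y) on D(U)={1,2,3,4,6,7} D(Y)={3,5,6}: U {1,2,3,4,6,7}->{1,2,3,4}
Constraint 2 (V != U) on D(V)={2,3,5,6,7} D(U)={1,2,3,4}: no change
So after constraint 2: D(V) = {2,3,5,6,7}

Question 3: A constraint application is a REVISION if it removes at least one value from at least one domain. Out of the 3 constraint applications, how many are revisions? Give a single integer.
Answer: 1

Derivation:
Constraint 1 (U < Y) on D(U)={1,2,3,4,6,7} D(Y)={3,5,6}: U {1,2,3,4,6,7}->{1,2,3,4} => REVISION
Constraint 2 (V != U) on D(V)={2,3,5,6,7} D(U)={1,2,3,4}: no change => not a revision
Constraint 3 (Y != V) on D(Y)={3,5,6} D(V)={2,3,5,6,7}: no change => not a revision
Total revisions = 1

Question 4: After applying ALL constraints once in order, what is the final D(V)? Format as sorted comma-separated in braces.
Constraint 1 (U < Y) on D(U)={1,2,3,4,6,7} D(Y)={3,5,6}: U {1,2,3,4,6,7}->{1,2,3,4}
Constraint 2 (V != U) on D(V)={2,3,5,6,7} D(U)={1,2,3,4}: no change
Constraint 3 (Y != V) on D(Y)={3,5,6} D(V)={2,3,5,6,7}: no change
So after all 3 constraints: D(V) = {2,3,5,6,7}

Answer: {2,3,5,6,7}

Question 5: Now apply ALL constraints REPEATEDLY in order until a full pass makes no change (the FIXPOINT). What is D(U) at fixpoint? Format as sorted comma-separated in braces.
pass 0 (initial): D(U)={1,2,3,4,6,7}
pass 1: U {1,2,3,4,6,7}->{1,2,3,4}
pass 2: no change
Fixpoint after 2 passes: D(U) = {1,2,3,4}

Answer: {1,2,3,4}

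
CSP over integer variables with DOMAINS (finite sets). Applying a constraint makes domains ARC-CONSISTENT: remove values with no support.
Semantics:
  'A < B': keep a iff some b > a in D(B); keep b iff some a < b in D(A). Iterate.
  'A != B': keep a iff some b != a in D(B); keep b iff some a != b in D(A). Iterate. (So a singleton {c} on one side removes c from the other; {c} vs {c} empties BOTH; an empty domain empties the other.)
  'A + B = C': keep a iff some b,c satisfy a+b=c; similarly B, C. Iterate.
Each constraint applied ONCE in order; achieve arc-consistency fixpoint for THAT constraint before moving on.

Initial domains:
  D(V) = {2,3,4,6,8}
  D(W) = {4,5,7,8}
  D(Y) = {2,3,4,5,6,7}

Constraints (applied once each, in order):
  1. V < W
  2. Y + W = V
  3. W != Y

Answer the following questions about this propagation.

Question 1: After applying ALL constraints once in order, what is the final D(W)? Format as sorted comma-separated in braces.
Constraint 1 (V < W) on D(V)={2,3,4,6,8} D(W)={4,5,7,8}: V {2,3,4,6,8}->{2,3,4,6}
Constraint 2 (Y + W = V) on D(Y)={2,3,4,5,6,7} D(W)={4,5,7,8} D(V)={2,3,4,6}: Y {2,3,4,5,6,7}->{2}; W {4,5,7,8}->{4}; V {2,3,4,6}->{6}
Constraint 3 (W != Y) on D(W)={4} D(Y)={2}: no change
So after all 3 constraints: D(W) = {4}

Answer: {4}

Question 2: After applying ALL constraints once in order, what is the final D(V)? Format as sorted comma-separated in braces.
Answer: {6}

Derivation:
Constraint 1 (V < W) on D(V)={2,3,4,6,8} D(W)={4,5,7,8}: V {2,3,4,6,8}->{2,3,4,6}
Constraint 2 (Y + W = V) on D(Y)={2,3,4,5,6,7} D(W)={4,5,7,8} D(V)={2,3,4,6}: Y {2,3,4,5,6,7}->{2}; W {4,5,7,8}->{4}; V {2,3,4,6}->{6}
Constraint 3 (W != Y) on D(W)={4} D(Y)={2}: no change
So after all 3 constraints: D(V) = {6}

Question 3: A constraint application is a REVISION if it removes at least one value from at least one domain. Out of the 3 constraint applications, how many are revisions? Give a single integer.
Constraint 1 (V < W) on D(V)={2,3,4,6,8} D(W)={4,5,7,8}: V {2,3,4,6,8}->{2,3,4,6} => REVISION
Constraint 2 (Y + W = V) on D(Y)={2,3,4,5,6,7} D(W)={4,5,7,8} D(V)={2,3,4,6}: Y {2,3,4,5,6,7}->{2}; W {4,5,7,8}->{4}; V {2,3,4,6}->{6} => REVISION
Constraint 3 (W != Y) on D(W)={4} D(Y)={2}: no change => not a revision
Total revisions = 2

Answer: 2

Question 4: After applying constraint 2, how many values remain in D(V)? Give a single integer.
Constraint 1 (V < W) on D(V)={2,3,4,6,8} D(W)={4,5,7,8}: V {2,3,4,6,8}->{2,3,4,6}
Constraint 2 (Y + W = V) on D(Y)={2,3,4,5,6,7} D(W)={4,5,7,8} D(V)={2,3,4,6}: Y {2,3,4,5,6,7}->{2}; W {4,5,7,8}->{4}; V {2,3,4,6}->{6}
So after constraint 2: D(V)={6}, size = 1

Answer: 1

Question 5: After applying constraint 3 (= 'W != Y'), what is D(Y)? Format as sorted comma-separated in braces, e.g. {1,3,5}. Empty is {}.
Answer: {2}

Derivation:
Constraint 1 (V < W) on D(V)={2,3,4,6,8} D(W)={4,5,7,8}: V {2,3,4,6,8}->{2,3,4,6}
Constraint 2 (Y + W = V) on D(Y)={2,3,4,5,6,7} D(W)={4,5,7,8} D(V)={2,3,4,6}: Y {2,3,4,5,6,7}->{2}; W {4,5,7,8}->{4}; V {2,3,4,6}->{6}
Constraint 3 (W != Y) on D(W)={4} D(Y)={2}: no change
So after constraint 3: D(Y) = {2}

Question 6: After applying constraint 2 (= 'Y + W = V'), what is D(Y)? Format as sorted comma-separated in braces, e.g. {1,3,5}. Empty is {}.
Constraint 1 (V < W) on D(V)={2,3,4,6,8} D(W)={4,5,7,8}: V {2,3,4,6,8}->{2,3,4,6}
Constraint 2 (Y + W = V) on D(Y)={2,3,4,5,6,7} D(W)={4,5,7,8} D(V)={2,3,4,6}: Y {2,3,4,5,6,7}->{2}; W {4,5,7,8}->{4}; V {2,3,4,6}->{6}
So after constraint 2: D(Y) = {2}

Answer: {2}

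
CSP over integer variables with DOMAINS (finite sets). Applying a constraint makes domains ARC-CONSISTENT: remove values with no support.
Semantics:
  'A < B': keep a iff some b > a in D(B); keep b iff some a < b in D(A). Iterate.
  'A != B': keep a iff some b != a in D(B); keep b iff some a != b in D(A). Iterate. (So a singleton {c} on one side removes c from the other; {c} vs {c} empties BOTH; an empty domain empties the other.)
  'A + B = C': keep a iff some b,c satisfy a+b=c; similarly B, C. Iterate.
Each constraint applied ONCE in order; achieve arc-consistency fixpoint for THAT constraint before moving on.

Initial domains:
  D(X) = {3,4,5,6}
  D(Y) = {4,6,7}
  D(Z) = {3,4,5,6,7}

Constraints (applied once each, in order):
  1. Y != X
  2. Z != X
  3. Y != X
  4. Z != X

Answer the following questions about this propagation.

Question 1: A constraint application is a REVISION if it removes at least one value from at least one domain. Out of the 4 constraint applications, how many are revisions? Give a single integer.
Constraint 1 (Y != X) on D(Y)={4,6,7} D(X)={3,4,5,6}: no change => not a revision
Constraint 2 (Z != X) on D(Z)={3,4,5,6,7} D(X)={3,4,5,6}: no change => not a revision
Constraint 3 (Y != X) on D(Y)={4,6,7} D(X)={3,4,5,6}: no change => not a revision
Constraint 4 (Z != X) on D(Z)={3,4,5,6,7} D(X)={3,4,5,6}: no change => not a revision
Total revisions = 0

Answer: 0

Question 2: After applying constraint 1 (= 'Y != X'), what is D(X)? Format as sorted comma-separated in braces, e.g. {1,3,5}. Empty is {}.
Constraint 1 (Y != X) on D(Y)={4,6,7} D(X)={3,4,5,6}: no change
So after constraint 1: D(X) = {3,4,5,6}

Answer: {3,4,5,6}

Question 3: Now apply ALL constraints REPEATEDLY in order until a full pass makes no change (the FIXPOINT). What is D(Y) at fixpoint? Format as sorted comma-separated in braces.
Answer: {4,6,7}

Derivation:
pass 0 (initial): D(Y)={4,6,7}
pass 1: no change
Fixpoint after 1 passes: D(Y) = {4,6,7}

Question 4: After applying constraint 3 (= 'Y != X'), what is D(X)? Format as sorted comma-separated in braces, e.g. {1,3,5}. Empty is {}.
Constraint 1 (Y != X) on D(Y)={4,6,7} D(X)={3,4,5,6}: no change
Constraint 2 (Z != X) on D(Z)={3,4,5,6,7} D(X)={3,4,5,6}: no change
Constraint 3 (Y != X) on D(Y)={4,6,7} D(X)={3,4,5,6}: no change
So after constraint 3: D(X) = {3,4,5,6}

Answer: {3,4,5,6}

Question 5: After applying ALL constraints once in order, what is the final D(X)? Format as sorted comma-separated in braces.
Constraint 1 (Y != X) on D(Y)={4,6,7} D(X)={3,4,5,6}: no change
Constraint 2 (Z != X) on D(Z)={3,4,5,6,7} D(X)={3,4,5,6}: no change
Constraint 3 (Y != X) on D(Y)={4,6,7} D(X)={3,4,5,6}: no change
Constraint 4 (Z != X) on D(Z)={3,4,5,6,7} D(X)={3,4,5,6}: no change
So after all 4 constraints: D(X) = {3,4,5,6}

Answer: {3,4,5,6}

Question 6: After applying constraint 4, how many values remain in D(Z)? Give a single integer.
Constraint 1 (Y != X) on D(Y)={4,6,7} D(X)={3,4,5,6}: no change
Constraint 2 (Z != X) on D(Z)={3,4,5,6,7} D(X)={3,4,5,6}: no change
Constraint 3 (Y != X) on D(Y)={4,6,7} D(X)={3,4,5,6}: no change
Constraint 4 (Z != X) on D(Z)={3,4,5,6,7} D(X)={3,4,5,6}: no change
So after constraint 4: D(Z)={3,4,5,6,7}, size = 5

Answer: 5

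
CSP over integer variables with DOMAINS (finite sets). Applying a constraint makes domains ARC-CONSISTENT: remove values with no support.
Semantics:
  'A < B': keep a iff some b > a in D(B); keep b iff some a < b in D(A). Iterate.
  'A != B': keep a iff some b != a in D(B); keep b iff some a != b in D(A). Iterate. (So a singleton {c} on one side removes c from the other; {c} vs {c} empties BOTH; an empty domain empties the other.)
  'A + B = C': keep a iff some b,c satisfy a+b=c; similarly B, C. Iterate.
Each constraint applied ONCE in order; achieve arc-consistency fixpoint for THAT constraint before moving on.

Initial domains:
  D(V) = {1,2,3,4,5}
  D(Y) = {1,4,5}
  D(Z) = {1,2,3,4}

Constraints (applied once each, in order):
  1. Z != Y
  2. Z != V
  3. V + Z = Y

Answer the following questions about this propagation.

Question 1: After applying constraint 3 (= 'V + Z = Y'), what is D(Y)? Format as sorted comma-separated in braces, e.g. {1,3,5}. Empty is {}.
Answer: {4,5}

Derivation:
Constraint 1 (Z != Y) on D(Z)={1,2,3,4} D(Y)={1,4,5}: no change
Constraint 2 (Z != V) on D(Z)={1,2,3,4} D(V)={1,2,3,4,5}: no change
Constraint 3 (V + Z = Y) on D(V)={1,2,3,4,5} D(Z)={1,2,3,4} D(Y)={1,4,5}: V {1,2,3,4,5}->{1,2,3,4}; Y {1,4,5}->{4,5}
So after constraint 3: D(Y) = {4,5}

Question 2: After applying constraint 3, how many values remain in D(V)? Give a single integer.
Answer: 4

Derivation:
Constraint 1 (Z != Y) on D(Z)={1,2,3,4} D(Y)={1,4,5}: no change
Constraint 2 (Z != V) on D(Z)={1,2,3,4} D(V)={1,2,3,4,5}: no change
Constraint 3 (V + Z = Y) on D(V)={1,2,3,4,5} D(Z)={1,2,3,4} D(Y)={1,4,5}: V {1,2,3,4,5}->{1,2,3,4}; Y {1,4,5}->{4,5}
So after constraint 3: D(V)={1,2,3,4}, size = 4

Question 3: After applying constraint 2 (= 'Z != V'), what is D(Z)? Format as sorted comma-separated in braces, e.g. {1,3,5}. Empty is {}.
Answer: {1,2,3,4}

Derivation:
Constraint 1 (Z != Y) on D(Z)={1,2,3,4} D(Y)={1,4,5}: no change
Constraint 2 (Z != V) on D(Z)={1,2,3,4} D(V)={1,2,3,4,5}: no change
So after constraint 2: D(Z) = {1,2,3,4}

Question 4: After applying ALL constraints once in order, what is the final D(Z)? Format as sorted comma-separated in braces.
Answer: {1,2,3,4}

Derivation:
Constraint 1 (Z != Y) on D(Z)={1,2,3,4} D(Y)={1,4,5}: no change
Constraint 2 (Z != V) on D(Z)={1,2,3,4} D(V)={1,2,3,4,5}: no change
Constraint 3 (V + Z = Y) on D(V)={1,2,3,4,5} D(Z)={1,2,3,4} D(Y)={1,4,5}: V {1,2,3,4,5}->{1,2,3,4}; Y {1,4,5}->{4,5}
So after all 3 constraints: D(Z) = {1,2,3,4}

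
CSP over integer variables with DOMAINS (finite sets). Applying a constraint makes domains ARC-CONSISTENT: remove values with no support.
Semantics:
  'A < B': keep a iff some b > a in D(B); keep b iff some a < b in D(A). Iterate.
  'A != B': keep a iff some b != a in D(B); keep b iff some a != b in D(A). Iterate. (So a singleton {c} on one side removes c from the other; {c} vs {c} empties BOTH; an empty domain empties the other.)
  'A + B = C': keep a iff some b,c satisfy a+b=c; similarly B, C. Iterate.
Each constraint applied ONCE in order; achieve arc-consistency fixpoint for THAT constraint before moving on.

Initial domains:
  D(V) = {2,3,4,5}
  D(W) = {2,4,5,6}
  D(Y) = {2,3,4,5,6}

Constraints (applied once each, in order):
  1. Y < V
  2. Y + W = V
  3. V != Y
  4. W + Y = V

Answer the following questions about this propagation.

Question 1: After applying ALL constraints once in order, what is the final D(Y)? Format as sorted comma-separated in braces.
Answer: {2,3}

Derivation:
Constraint 1 (Y < V) on D(Y)={2,3,4,5,6} D(V)={2,3,4,5}: Y {2,3,4,5,6}->{2,3,4}; V {2,3,4,5}->{3,4,5}
Constraint 2 (Y + W = V) on D(Y)={2,3,4} D(W)={2,4,5,6} D(V)={3,4,5}: Y {2,3,4}->{2,3}; W {2,4,5,6}->{2}; V {3,4,5}->{4,5}
Constraint 3 (V != Y) on D(V)={4,5} D(Y)={2,3}: no change
Constraint 4 (W + Y = V) on D(W)={2} D(Y)={2,3} D(V)={4,5}: no change
So after all 4 constraints: D(Y) = {2,3}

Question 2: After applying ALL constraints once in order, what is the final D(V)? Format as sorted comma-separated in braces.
Constraint 1 (Y < V) on D(Y)={2,3,4,5,6} D(V)={2,3,4,5}: Y {2,3,4,5,6}->{2,3,4}; V {2,3,4,5}->{3,4,5}
Constraint 2 (Y + W = V) on D(Y)={2,3,4} D(W)={2,4,5,6} D(V)={3,4,5}: Y {2,3,4}->{2,3}; W {2,4,5,6}->{2}; V {3,4,5}->{4,5}
Constraint 3 (V != Y) on D(V)={4,5} D(Y)={2,3}: no change
Constraint 4 (W + Y = V) on D(W)={2} D(Y)={2,3} D(V)={4,5}: no change
So after all 4 constraints: D(V) = {4,5}

Answer: {4,5}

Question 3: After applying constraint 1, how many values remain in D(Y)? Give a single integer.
Answer: 3

Derivation:
Constraint 1 (Y < V) on D(Y)={2,3,4,5,6} D(V)={2,3,4,5}: Y {2,3,4,5,6}->{2,3,4}; V {2,3,4,5}->{3,4,5}
So after constraint 1: D(Y)={2,3,4}, size = 3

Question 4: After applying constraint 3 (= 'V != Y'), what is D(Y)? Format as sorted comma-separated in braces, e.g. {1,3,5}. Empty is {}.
Answer: {2,3}

Derivation:
Constraint 1 (Y < V) on D(Y)={2,3,4,5,6} D(V)={2,3,4,5}: Y {2,3,4,5,6}->{2,3,4}; V {2,3,4,5}->{3,4,5}
Constraint 2 (Y + W = V) on D(Y)={2,3,4} D(W)={2,4,5,6} D(V)={3,4,5}: Y {2,3,4}->{2,3}; W {2,4,5,6}->{2}; V {3,4,5}->{4,5}
Constraint 3 (V != Y) on D(V)={4,5} D(Y)={2,3}: no change
So after constraint 3: D(Y) = {2,3}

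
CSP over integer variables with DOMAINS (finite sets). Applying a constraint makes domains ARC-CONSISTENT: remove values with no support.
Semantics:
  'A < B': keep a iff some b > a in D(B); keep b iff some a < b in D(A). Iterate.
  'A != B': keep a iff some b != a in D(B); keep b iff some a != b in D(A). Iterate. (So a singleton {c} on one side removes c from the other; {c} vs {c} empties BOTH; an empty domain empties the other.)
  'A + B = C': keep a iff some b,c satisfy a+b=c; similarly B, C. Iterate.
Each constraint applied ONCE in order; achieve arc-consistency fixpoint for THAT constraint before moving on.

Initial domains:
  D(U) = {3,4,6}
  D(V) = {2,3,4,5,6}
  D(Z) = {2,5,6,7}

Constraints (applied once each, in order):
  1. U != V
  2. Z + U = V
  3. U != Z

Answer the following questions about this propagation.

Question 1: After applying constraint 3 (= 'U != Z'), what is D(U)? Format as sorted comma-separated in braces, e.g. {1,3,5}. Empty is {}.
Constraint 1 (U != V) on D(U)={3,4,6} D(V)={2,3,4,5,6}: no change
Constraint 2 (Z + U = V) on D(Z)={2,5,6,7} D(U)={3,4,6} D(V)={2,3,4,5,6}: Z {2,5,6,7}->{2}; U {3,4,6}->{3,4}; V {2,3,4,5,6}->{5,6}
Constraint 3 (U != Z) on D(U)={3,4} D(Z)={2}: no change
So after constraint 3: D(U) = {3,4}

Answer: {3,4}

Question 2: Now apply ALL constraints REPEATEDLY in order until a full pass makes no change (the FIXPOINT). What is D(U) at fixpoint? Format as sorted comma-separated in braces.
Answer: {3,4}

Derivation:
pass 0 (initial): D(U)={3,4,6}
pass 1: U {3,4,6}->{3,4}; V {2,3,4,5,6}->{5,6}; Z {2,5,6,7}->{2}
pass 2: no change
Fixpoint after 2 passes: D(U) = {3,4}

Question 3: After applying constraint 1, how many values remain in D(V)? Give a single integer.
Constraint 1 (U != V) on D(U)={3,4,6} D(V)={2,3,4,5,6}: no change
So after constraint 1: D(V)={2,3,4,5,6}, size = 5

Answer: 5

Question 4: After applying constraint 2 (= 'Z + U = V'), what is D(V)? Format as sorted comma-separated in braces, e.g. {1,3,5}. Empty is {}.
Answer: {5,6}

Derivation:
Constraint 1 (U != V) on D(U)={3,4,6} D(V)={2,3,4,5,6}: no change
Constraint 2 (Z + U = V) on D(Z)={2,5,6,7} D(U)={3,4,6} D(V)={2,3,4,5,6}: Z {2,5,6,7}->{2}; U {3,4,6}->{3,4}; V {2,3,4,5,6}->{5,6}
So after constraint 2: D(V) = {5,6}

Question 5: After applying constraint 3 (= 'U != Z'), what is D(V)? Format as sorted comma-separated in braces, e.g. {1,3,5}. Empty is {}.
Constraint 1 (U != V) on D(U)={3,4,6} D(V)={2,3,4,5,6}: no change
Constraint 2 (Z + U = V) on D(Z)={2,5,6,7} D(U)={3,4,6} D(V)={2,3,4,5,6}: Z {2,5,6,7}->{2}; U {3,4,6}->{3,4}; V {2,3,4,5,6}->{5,6}
Constraint 3 (U != Z) on D(U)={3,4} D(Z)={2}: no change
So after constraint 3: D(V) = {5,6}

Answer: {5,6}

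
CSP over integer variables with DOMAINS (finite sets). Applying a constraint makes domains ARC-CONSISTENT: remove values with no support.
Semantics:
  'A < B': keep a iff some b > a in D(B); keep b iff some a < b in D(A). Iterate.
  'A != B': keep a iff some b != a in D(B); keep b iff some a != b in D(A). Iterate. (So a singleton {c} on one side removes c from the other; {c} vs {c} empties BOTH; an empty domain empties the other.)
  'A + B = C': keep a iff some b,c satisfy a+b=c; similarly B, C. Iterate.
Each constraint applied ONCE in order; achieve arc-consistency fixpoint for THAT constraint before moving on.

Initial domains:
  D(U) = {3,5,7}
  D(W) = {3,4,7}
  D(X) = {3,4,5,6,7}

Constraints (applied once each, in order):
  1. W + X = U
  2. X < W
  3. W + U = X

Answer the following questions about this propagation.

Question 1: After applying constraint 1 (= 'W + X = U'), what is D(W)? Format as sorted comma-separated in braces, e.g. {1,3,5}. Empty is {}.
Answer: {3,4}

Derivation:
Constraint 1 (W + X = U) on D(W)={3,4,7} D(X)={3,4,5,6,7} D(U)={3,5,7}: W {3,4,7}->{3,4}; X {3,4,5,6,7}->{3,4}; U {3,5,7}->{7}
So after constraint 1: D(W) = {3,4}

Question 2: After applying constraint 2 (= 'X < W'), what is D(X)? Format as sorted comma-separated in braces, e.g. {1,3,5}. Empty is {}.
Constraint 1 (W + X = U) on D(W)={3,4,7} D(X)={3,4,5,6,7} D(U)={3,5,7}: W {3,4,7}->{3,4}; X {3,4,5,6,7}->{3,4}; U {3,5,7}->{7}
Constraint 2 (X < W) on D(X)={3,4} D(W)={3,4}: X {3,4}->{3}; W {3,4}->{4}
So after constraint 2: D(X) = {3}

Answer: {3}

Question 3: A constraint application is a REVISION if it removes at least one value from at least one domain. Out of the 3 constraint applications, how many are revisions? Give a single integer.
Constraint 1 (W + X = U) on D(W)={3,4,7} D(X)={3,4,5,6,7} D(U)={3,5,7}: W {3,4,7}->{3,4}; X {3,4,5,6,7}->{3,4}; U {3,5,7}->{7} => REVISION
Constraint 2 (X < W) on D(X)={3,4} D(W)={3,4}: X {3,4}->{3}; W {3,4}->{4} => REVISION
Constraint 3 (W + U = X) on D(W)={4} D(U)={7} D(X)={3}: W {4}->{}; U {7}->{}; X {3}->{} => REVISION
Total revisions = 3

Answer: 3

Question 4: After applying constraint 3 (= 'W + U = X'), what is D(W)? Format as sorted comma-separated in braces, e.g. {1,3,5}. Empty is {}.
Answer: {}

Derivation:
Constraint 1 (W + X = U) on D(W)={3,4,7} D(X)={3,4,5,6,7} D(U)={3,5,7}: W {3,4,7}->{3,4}; X {3,4,5,6,7}->{3,4}; U {3,5,7}->{7}
Constraint 2 (X < W) on D(X)={3,4} D(W)={3,4}: X {3,4}->{3}; W {3,4}->{4}
Constraint 3 (W + U = X) on D(W)={4} D(U)={7} D(X)={3}: W {4}->{}; U {7}->{}; X {3}->{}
So after constraint 3: D(W) = {}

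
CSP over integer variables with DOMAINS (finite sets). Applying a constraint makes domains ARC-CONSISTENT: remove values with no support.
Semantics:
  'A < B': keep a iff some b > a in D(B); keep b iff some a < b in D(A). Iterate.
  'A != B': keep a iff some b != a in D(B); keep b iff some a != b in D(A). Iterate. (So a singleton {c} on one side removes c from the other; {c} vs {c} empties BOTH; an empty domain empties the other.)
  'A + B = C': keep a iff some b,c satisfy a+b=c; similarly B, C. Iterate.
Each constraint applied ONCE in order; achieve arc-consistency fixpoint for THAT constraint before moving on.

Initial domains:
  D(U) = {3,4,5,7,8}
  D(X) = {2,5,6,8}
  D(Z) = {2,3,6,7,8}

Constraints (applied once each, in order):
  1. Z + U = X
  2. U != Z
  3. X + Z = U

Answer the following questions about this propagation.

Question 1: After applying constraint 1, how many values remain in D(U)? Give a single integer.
Answer: 3

Derivation:
Constraint 1 (Z + U = X) on D(Z)={2,3,6,7,8} D(U)={3,4,5,7,8} D(X)={2,5,6,8}: Z {2,3,6,7,8}->{2,3}; U {3,4,5,7,8}->{3,4,5}; X {2,5,6,8}->{5,6,8}
So after constraint 1: D(U)={3,4,5}, size = 3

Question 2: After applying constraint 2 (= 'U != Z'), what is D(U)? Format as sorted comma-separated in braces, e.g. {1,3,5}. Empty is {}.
Answer: {3,4,5}

Derivation:
Constraint 1 (Z + U = X) on D(Z)={2,3,6,7,8} D(U)={3,4,5,7,8} D(X)={2,5,6,8}: Z {2,3,6,7,8}->{2,3}; U {3,4,5,7,8}->{3,4,5}; X {2,5,6,8}->{5,6,8}
Constraint 2 (U != Z) on D(U)={3,4,5} D(Z)={2,3}: no change
So after constraint 2: D(U) = {3,4,5}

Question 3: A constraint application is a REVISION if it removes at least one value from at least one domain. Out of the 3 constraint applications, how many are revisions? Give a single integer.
Constraint 1 (Z + U = X) on D(Z)={2,3,6,7,8} D(U)={3,4,5,7,8} D(X)={2,5,6,8}: Z {2,3,6,7,8}->{2,3}; U {3,4,5,7,8}->{3,4,5}; X {2,5,6,8}->{5,6,8} => REVISION
Constraint 2 (U != Z) on D(U)={3,4,5} D(Z)={2,3}: no change => not a revision
Constraint 3 (X + Z = U) on D(X)={5,6,8} D(Z)={2,3} D(U)={3,4,5}: X {5,6,8}->{}; Z {2,3}->{}; U {3,4,5}->{} => REVISION
Total revisions = 2

Answer: 2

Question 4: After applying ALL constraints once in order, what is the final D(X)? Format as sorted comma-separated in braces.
Constraint 1 (Z + U = X) on D(Z)={2,3,6,7,8} D(U)={3,4,5,7,8} D(X)={2,5,6,8}: Z {2,3,6,7,8}->{2,3}; U {3,4,5,7,8}->{3,4,5}; X {2,5,6,8}->{5,6,8}
Constraint 2 (U != Z) on D(U)={3,4,5} D(Z)={2,3}: no change
Constraint 3 (X + Z = U) on D(X)={5,6,8} D(Z)={2,3} D(U)={3,4,5}: X {5,6,8}->{}; Z {2,3}->{}; U {3,4,5}->{}
So after all 3 constraints: D(X) = {}

Answer: {}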